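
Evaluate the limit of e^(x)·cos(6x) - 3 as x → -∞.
Evaluate the dominant behaviour as x → -∞; each term tends to a finite value or vanishes.
Limit = -3.

Final answer: -3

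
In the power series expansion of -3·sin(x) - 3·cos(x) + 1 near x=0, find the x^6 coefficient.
Expand to order 6: -3·sin(x) - 3·cos(x) + 1 = x^6/240 - x^5/40 - x^4/8 + x^3/2 + 3·x^2/2 - 3·x - 2 + O(x^7).
The coefficient of x^6 is 1/240.

Final answer: 1/240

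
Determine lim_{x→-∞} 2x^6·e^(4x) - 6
The product is a 0·∞ indeterminate form at x → -∞.
Rewrite the product as 2x^6 / e^(-4x) (an ∞/∞ form) and apply L'Hôpital, or use the standard hierarchy e^(4|x|) ≫ |x^6| as x → -∞.
The indeterminate product → 0, so the limit = -6.

Final answer: -6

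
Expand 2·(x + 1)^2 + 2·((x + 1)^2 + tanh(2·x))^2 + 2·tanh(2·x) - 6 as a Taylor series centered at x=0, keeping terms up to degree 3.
38·x^2 + 24·x - 2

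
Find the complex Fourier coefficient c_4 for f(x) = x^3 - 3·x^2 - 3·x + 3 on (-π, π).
Compute the real Fourier coefficients first: a_4 = -3/4, b_4 = 27/16 - π^2/2.
Then c_4 = (a_4 − i·b_4)/2 = -3/8 - 27·i/32 + i·π^2/4.

Final answer: -3/8 - 27·i/32 + i·π^2/4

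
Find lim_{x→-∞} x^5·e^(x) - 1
The product is a 0·∞ indeterminate form at x → -∞.
Rewrite the product as x^5 / e^(-x) (an ∞/∞ form) and apply L'Hôpital, or use the standard hierarchy e^(|x|) ≫ |x^5| as x → -∞.
The indeterminate product → 0, so the limit = -1.

Final answer: -1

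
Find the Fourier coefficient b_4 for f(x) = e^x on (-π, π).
b_4 = (1/π) ∫_{-π}^{π} f(x)·sin(4x) dx.
Evaluate the integral (use parity and integration by parts as needed): b_4 = (4 - 4·e^(2·π))·e^(-π)/(17·π).

Final answer: (4 - 4·e^(2·π))·e^(-π)/(17·π)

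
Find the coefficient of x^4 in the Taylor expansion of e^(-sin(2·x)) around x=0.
Expand to order 4: e^(-sin(2·x)) = -2·x^4 + 2·x^2 - 2·x + 1 + O(x^5).
The coefficient of x^4 is -2.

Final answer: -2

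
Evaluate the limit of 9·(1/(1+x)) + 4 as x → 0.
Direct substitution at x = 0 gives 13.

Final answer: 13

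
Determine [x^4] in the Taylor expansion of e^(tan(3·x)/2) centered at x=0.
Expand to order 4: e^(tan(3·x)/2) = 891·x^4/128 + 81·x^3/16 + 9·x^2/8 + 3·x/2 + 1 + O(x^5).
The coefficient of x^4 is 891/128.

Final answer: 891/128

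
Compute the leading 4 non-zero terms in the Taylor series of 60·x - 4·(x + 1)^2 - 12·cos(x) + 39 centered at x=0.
-x^4/2 + 2·x^2 + 52·x + 23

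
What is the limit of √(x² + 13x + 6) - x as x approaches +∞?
As x → +∞: multiply by the conjugate to get (13x+6)/(√(x²+13x+6)+x); the denominator ~ 2x, so the limit is 13/2.
Limit = 13/2.

Final answer: 13/2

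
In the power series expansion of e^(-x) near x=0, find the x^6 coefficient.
Expand to order 6: e^(-x) = x^6/720 - x^5/120 + x^4/24 - x^3/6 + x^2/2 - x + 1 + O(x^7).
The coefficient of x^6 is 1/720.

Final answer: 1/720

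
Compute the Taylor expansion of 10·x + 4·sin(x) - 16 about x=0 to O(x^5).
-2·x^3/3 + 14·x - 16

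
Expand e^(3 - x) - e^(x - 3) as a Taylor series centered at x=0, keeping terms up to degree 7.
x^7·(-e^(3)/5040 - e^(-3)/5040) + x^6·(-e^(-3)/720 + e^(3)/720) + x^5·(-e^(3)/120 - e^(-3)/120) + x^4·(-e^(-3)/24 + e^(3)/24) + x^3·(-e^(3)/6 - e^(-3)/6) + x^2·(-e^(-3)/2 + e^(3)/2) + x·(-e^(3) - e^(-3)) - e^(-3) + e^(3)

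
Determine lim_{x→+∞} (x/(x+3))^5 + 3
As x → +∞: x/(x+3) = 1/(1 + 3/x) → 1, and the 5th power of a limit-1 base also → 1; with the additive constant, 1 + 3 = 4.
Limit = 4.

Final answer: 4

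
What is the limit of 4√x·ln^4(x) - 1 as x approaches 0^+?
The product is a 0·∞ indeterminate form at x → 0⁺.
Rewrite the product as 4·ln^4(x) / x^(-1/2) and apply L'Hôpital, or use the standard hierarchy x^(-1/2) ≫ |ln x|^4 as x → 0⁺.
The indeterminate product → 0, so the limit = -1.

Final answer: -1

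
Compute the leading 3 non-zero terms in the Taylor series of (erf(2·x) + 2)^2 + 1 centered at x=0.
16·x^2/π + 16·x/√(π) + 5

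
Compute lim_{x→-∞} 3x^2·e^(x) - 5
The product is a 0·∞ indeterminate form at x → -∞.
Rewrite the product as 3x^2 / e^(-x) (an ∞/∞ form) and apply L'Hôpital, or use the standard hierarchy e^(|x|) ≫ |x^2| as x → -∞.
The indeterminate product → 0, so the limit = -5.

Final answer: -5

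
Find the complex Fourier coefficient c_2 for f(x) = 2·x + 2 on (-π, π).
Compute the real Fourier coefficients first: a_2 = 0, b_2 = -2.
Then c_2 = (a_2 − i·b_2)/2 = i.

Final answer: i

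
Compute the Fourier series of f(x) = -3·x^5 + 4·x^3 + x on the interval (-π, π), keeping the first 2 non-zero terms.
(-766 - 6·π^4 + 128·π^2)·sin(x) + (-19·π^2 + 55/2 + 3·π^4)·sin(2·x)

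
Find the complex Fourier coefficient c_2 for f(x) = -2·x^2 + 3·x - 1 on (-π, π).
Compute the real Fourier coefficients first: a_2 = -2, b_2 = -3.
Then c_2 = (a_2 − i·b_2)/2 = -1 + 3·i/2.

Final answer: -1 + 3·i/2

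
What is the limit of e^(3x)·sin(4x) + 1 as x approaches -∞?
Evaluate the dominant behaviour as x → -∞; each term tends to a finite value or vanishes.
Limit = 1.

Final answer: 1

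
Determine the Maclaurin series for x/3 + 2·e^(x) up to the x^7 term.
x^7/2520 + x^6/360 + x^5/60 + x^4/12 + x^3/3 + x^2 + 7·x/3 + 2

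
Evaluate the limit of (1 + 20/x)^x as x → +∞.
As x → +∞: this is the defining limit (1 + 20/x)^x → e^20.
Limit = e^(20).

Final answer: e^(20)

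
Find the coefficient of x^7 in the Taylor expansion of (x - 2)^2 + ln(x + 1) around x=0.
Expand to order 7: (x - 2)^2 + ln(x + 1) = x^7/7 - x^6/6 + x^5/5 - x^4/4 + x^3/3 + x^2/2 - 3·x + 4 + O(x^8).
The coefficient of x^7 is 1/7.

Final answer: 1/7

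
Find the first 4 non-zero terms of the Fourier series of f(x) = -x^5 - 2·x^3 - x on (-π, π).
(-218 - 2·π^4 + 36·π^2)·sin(x) + (-3·π^2 + 11/2 + π^4)·sin(2·x) + (-2·π^4/3 - 62/81 + 4·π^2/27)·sin(3·x) + (23/64 + 3·π^2/8 + π^4/2)·sin(4·x)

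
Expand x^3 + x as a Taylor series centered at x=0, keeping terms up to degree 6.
x^3 + x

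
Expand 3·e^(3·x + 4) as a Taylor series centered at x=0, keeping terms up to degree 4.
81·x^4·e^(4)/8 + 27·x^3·e^(4)/2 + 27·x^2·e^(4)/2 + 9·x·e^(4) + 3·e^(4)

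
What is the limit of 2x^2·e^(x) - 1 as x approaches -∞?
The product is a 0·∞ indeterminate form at x → -∞.
Rewrite the product as 2x^2 / e^(-x) (an ∞/∞ form) and apply L'Hôpital, or use the standard hierarchy e^(|x|) ≫ |x^2| as x → -∞.
The indeterminate product → 0, so the limit = -1.

Final answer: -1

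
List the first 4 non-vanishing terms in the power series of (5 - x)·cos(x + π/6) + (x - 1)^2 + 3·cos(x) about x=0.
x^3·(5/12 + √(3)/4) - 5·√(3)·x^2/4 + x·(-9/2 - √(3)/2) + 4 + 5·√(3)/2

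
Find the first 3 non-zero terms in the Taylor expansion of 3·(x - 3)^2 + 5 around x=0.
3·x^2 - 18·x + 32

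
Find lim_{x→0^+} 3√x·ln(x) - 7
The product is a 0·∞ indeterminate form at x → 0⁺.
Rewrite the product as 3·ln(x) / x^(-1/2) and apply L'Hôpital, or use the standard hierarchy x^(-1/2) ≫ |ln x| as x → 0⁺.
The indeterminate product → 0, so the limit = -7.

Final answer: -7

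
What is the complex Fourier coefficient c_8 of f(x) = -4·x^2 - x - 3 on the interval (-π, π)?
Compute the real Fourier coefficients first: a_8 = -1/4, b_8 = 1/4.
Then c_8 = (a_8 − i·b_8)/2 = -1/8 - i/8.

Final answer: -1/8 - i/8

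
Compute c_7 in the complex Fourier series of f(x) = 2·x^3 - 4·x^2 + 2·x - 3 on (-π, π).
Compute the real Fourier coefficients first: a_7 = 16/49, b_7 = 172/343 + 4·π^2/7.
Then c_7 = (a_7 − i·b_7)/2 = 8/49 - 2·i·π^2/7 - 86·i/343.

Final answer: 8/49 - 2·i·π^2/7 - 86·i/343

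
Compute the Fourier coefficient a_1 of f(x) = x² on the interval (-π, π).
a_1 = (1/π) ∫_{-π}^{π} f(x)·cos(1x) dx.
Evaluate the integral (use parity and integration by parts as needed): a_1 = -4.

Final answer: -4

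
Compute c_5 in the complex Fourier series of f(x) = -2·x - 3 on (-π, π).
Compute the real Fourier coefficients first: a_5 = 0, b_5 = -4/5.
Then c_5 = (a_5 − i·b_5)/2 = 2·i/5.

Final answer: 2·i/5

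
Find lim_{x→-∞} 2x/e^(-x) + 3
The quotient is an ∞/∞ indeterminate form as x → -∞.
Compare growth rates of the dominant terms (exponentials ≫ polynomials ≫ logarithms), or apply L'Hôpital's rule; the quotient → 0.
Adding the constant: 0 + 3 = 3. Limit = 3.

Final answer: 3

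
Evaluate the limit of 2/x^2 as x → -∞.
Evaluate the dominant behaviour as x → -∞; each term tends to a finite value or vanishes.
Limit = 0.

Final answer: 0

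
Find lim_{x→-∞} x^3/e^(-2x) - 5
The quotient is an ∞/∞ indeterminate form as x → -∞.
Compare growth rates of the dominant terms (exponentials ≫ polynomials ≫ logarithms), or apply L'Hôpital's rule; the quotient → 0.
Adding the constant: 0 - 5 = -5. Limit = -5.

Final answer: -5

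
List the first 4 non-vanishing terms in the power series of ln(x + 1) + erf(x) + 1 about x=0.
x^3·(1/3 - 2/(3·√(π))) - x^2/2 + x·(1 + 2/√(π)) + 1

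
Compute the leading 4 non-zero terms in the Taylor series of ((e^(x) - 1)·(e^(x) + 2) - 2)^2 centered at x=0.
9·x^3 - x^2 - 12·x + 4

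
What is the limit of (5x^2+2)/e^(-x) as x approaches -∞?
This is an ∞/∞ indeterminate form as x → -∞.
Compare growth rates of the dominant terms (exponentials ≫ polynomials ≫ logarithms), or apply L'Hôpital's rule; the quotient → 0.
Limit = 0.

Final answer: 0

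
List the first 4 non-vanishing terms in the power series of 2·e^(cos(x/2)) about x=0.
-31·e·x^6/23040 + e·x^4/48 - e·x^2/4 + 2·e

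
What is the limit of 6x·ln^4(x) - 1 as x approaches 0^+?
The product is a 0·∞ indeterminate form at x → 0⁺.
Rewrite the product as 6·ln^4(x) / x^(-1) and apply L'Hôpital, or use the standard hierarchy x^(-1) ≫ |ln x|^4 as x → 0⁺.
The indeterminate product → 0, so the limit = -1.

Final answer: -1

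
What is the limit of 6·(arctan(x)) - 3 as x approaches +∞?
Evaluate the dominant behaviour as x → +∞; each term tends to a finite value or vanishes.
Limit = -3 + 3·π.

Final answer: -3 + 3·π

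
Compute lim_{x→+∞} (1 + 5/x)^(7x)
As x → +∞: write (1 + 5/x)^(7x) = ((1 + 5/x)^x)^7 → (e^5)^7 = e^35.
Limit = e^(35).

Final answer: e^(35)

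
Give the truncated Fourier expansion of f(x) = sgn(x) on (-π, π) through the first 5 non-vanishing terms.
4·sin(x)/π + 4·sin(3·x)/(3·π) + 4·sin(5·x)/(5·π) + 4·sin(7·x)/(7·π) + 4·sin(9·x)/(9·π)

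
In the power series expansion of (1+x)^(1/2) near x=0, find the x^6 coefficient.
Expand to order 6: (1+x)^(1/2) = -21·x^6/1024 + 7·x^5/256 - 5·x^4/128 + x^3/16 - x^2/8 + x/2 + 1 + O(x^7).
The coefficient of x^6 is -21/1024.

Final answer: -21/1024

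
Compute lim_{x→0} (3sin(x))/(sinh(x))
Both numerator and denominator → 0 as x → 0; this is a 0/0 indeterminate form.
Expand each to leading order near x = 0: numerator ~ 3·x, denominator ~ x.
The limit of the ratio is 3.

Final answer: 3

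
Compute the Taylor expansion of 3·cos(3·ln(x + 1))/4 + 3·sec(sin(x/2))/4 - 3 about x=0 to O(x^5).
-287·x^4/512 + 27·x^3/8 - 105·x^2/32 - 3/2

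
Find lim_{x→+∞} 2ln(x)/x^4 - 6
The quotient is an ∞/∞ indeterminate form as x → +∞.
The polynomial denominator x^4 dominates the logarithmic numerator (any positive power of x ≫ ln(x) as x → ∞), so the quotient → 0.
Adding the constant: 0 - 6 = -6. Limit = -6.

Final answer: -6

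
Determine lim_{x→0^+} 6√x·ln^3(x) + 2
The product is a 0·∞ indeterminate form at x → 0⁺.
Rewrite the product as 6·ln^3(x) / x^(-1/2) and apply L'Hôpital, or use the standard hierarchy x^(-1/2) ≫ |ln x|^3 as x → 0⁺.
The indeterminate product → 0, so the limit = 2.

Final answer: 2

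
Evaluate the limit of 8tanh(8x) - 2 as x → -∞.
Evaluate the dominant behaviour as x → -∞; each term tends to a finite value or vanishes.
Limit = -10.

Final answer: -10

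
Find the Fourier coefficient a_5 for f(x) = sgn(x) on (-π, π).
a_5 = (1/π) ∫_{-π}^{π} f(x)·cos(5x) dx.
Evaluate the integral (use parity and integration by parts as needed): a_5 = 0.

Final answer: 0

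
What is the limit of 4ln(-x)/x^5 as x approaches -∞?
This is an ∞/∞ indeterminate form as x → -∞.
Compare growth rates of the dominant terms (exponentials ≫ polynomials ≫ logarithms), or apply L'Hôpital's rule; the quotient → 0.
Limit = 0.

Final answer: 0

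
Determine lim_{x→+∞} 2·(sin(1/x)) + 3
Evaluate the dominant behaviour as x → +∞; each term tends to a finite value or vanishes.
Limit = 3.

Final answer: 3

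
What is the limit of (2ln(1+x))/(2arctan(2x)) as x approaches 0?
Both numerator and denominator → 0 as x → 0; this is a 0/0 indeterminate form.
Expand each to leading order near x = 0: numerator ~ 2·x, denominator ~ 4·x.
The limit of the ratio is 1/2.

Final answer: 1/2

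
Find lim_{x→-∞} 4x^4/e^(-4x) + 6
The quotient is an ∞/∞ indeterminate form as x → -∞.
Compare growth rates of the dominant terms (exponentials ≫ polynomials ≫ logarithms), or apply L'Hôpital's rule; the quotient → 0.
Adding the constant: 0 + 6 = 6. Limit = 6.

Final answer: 6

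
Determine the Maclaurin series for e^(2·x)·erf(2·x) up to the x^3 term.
8·x^3/(3·√(π)) + 8·x^2/√(π) + 4·x/√(π)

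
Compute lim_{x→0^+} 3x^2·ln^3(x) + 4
The product is a 0·∞ indeterminate form at x → 0⁺.
Rewrite the product as 3·ln^3(x) / x^(-2) and apply L'Hôpital, or use the standard hierarchy x^(-2) ≫ |ln x|^3 as x → 0⁺.
The indeterminate product → 0, so the limit = 4.

Final answer: 4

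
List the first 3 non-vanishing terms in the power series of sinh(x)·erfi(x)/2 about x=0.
59·x^6/(360·√(π)) + x^4/(2·√(π)) + x^2/√(π)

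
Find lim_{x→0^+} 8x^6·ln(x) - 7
The product is a 0·∞ indeterminate form at x → 0⁺.
Rewrite the product as 8·ln(x) / x^(-6) and apply L'Hôpital, or use the standard hierarchy x^(-6) ≫ |ln x| as x → 0⁺.
The indeterminate product → 0, so the limit = -7.

Final answer: -7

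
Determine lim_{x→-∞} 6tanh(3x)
Evaluate the dominant behaviour as x → -∞; each term tends to a finite value or vanishes.
Limit = -6.

Final answer: -6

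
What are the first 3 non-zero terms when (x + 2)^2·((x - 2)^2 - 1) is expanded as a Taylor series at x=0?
-9·x^2 - 4·x + 12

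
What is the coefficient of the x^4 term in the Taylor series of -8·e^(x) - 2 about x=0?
Expand to order 4: -8·e^(x) - 2 = -x^4/3 - 4·x^3/3 - 4·x^2 - 8·x - 10 + O(x^5).
The coefficient of x^4 is -1/3.

Final answer: -1/3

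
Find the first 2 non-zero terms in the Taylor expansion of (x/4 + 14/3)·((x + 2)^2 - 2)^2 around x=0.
227·x/3 + 56/3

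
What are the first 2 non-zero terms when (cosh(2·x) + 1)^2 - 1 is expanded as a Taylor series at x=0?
8·x^2 + 3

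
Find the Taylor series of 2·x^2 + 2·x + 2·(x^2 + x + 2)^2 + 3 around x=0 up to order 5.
2·x^4 + 4·x^3 + 12·x^2 + 10·x + 11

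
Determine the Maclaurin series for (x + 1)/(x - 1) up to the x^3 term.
-2·x^3 - 2·x^2 - 2·x - 1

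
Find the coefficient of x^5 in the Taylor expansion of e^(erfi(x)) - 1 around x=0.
Expand to order 5: e^(erfi(x)) - 1 = x^5·(4/(15·π^(5/2)) + 1/(5·√(π)) + 4/(3·π^(3/2))) + x^4·(2/(3·π^2) + 4/(3·π)) + x^3·(4/(3·π^(3/2)) + 2/(3·√(π))) + 2·x^2/π + 2·x/√(π) + O(x^6).
The coefficient of x^5 is 4/(15·π^(5/2)) + 1/(5·√(π)) + 4/(3·π^(3/2)).

Final answer: 4/(15·π^(5/2)) + 1/(5·√(π)) + 4/(3·π^(3/2))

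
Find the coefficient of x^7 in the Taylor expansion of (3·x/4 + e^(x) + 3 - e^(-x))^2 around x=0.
Expand to order 7: (3·x/4 + e^(x) + 3 - e^(-x))^2 = x^7/420 + 73·x^6/360 + x^5/10 + 11·x^4/6 + 2·x^3 + 121·x^2/16 + 33·x/2 + 9 + O(x^8).
The coefficient of x^7 is 1/420.

Final answer: 1/420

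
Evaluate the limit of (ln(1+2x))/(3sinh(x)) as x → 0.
Both numerator and denominator → 0 as x → 0; this is a 0/0 indeterminate form.
Expand each to leading order near x = 0: numerator ~ 2·x, denominator ~ 3·x.
The limit of the ratio is 2/3.

Final answer: 2/3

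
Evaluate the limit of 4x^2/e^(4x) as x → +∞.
This is an ∞/∞ indeterminate form as x → +∞.
The exponential denominator e^(4x) dominates the polynomial numerator (e^x ≫ x^2 as x → ∞), so the quotient → 0.
Limit = 0.

Final answer: 0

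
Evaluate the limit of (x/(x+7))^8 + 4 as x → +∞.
As x → +∞: x/(x+7) = 1/(1 + 7/x) → 1, and the 8th power of a limit-1 base also → 1; with the additive constant, 1 + 4 = 5.
Limit = 5.

Final answer: 5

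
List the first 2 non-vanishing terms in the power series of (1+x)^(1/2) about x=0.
x/2 + 1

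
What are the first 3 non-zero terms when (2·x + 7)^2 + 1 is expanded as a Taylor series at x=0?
4·x^2 + 28·x + 50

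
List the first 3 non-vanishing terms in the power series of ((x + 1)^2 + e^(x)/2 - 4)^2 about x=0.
35·x^3/6 - 25·x/2 + 25/4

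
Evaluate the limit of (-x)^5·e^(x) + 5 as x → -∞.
The product is a 0·∞ indeterminate form at x → -∞.
Rewrite the product as (-x)^5 / e^(-x) (an ∞/∞ form) and apply L'Hôpital, or use the standard hierarchy e^(|x|) ≫ |(-x)^5| as x → -∞.
The indeterminate product → 0, so the limit = 5.

Final answer: 5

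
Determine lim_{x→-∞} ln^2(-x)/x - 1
The quotient is an ∞/∞ indeterminate form as x → -∞.
Compare growth rates of the dominant terms (exponentials ≫ polynomials ≫ logarithms), or apply L'Hôpital's rule; the quotient → 0.
Adding the constant: 0 - 1 = -1. Limit = -1.

Final answer: -1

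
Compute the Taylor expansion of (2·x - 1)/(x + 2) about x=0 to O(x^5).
-5·x^4/32 + 5·x^3/16 - 5·x^2/8 + 5·x/4 - 1/2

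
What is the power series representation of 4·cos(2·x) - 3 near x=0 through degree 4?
8·x^4/3 - 8·x^2 + 1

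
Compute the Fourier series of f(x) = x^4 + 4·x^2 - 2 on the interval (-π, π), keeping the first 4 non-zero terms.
(32 - 8·π^2)·cos(x) + (1 + 2·π^2)·cos(2·x) + (-8·π^2/9 - 32/27)·cos(3·x) - 2 + 4·π^2/3 + π^4/5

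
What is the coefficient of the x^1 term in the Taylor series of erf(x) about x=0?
Expand to order 1: erf(x) = 2·x/√(π) + O(x^2).
The coefficient of x^1 is 2/√(π).

Final answer: 2/√(π)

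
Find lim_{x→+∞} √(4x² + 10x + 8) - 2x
As x → +∞: multiply by the conjugate to get (10x+8)/(√(4x²+10x+8)+2x); the denominator ~ 4x, so the limit is 10/4 = 5/2.
Limit = 5/2.

Final answer: 5/2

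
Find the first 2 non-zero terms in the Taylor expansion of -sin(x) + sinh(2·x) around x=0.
3·x^3/2 + x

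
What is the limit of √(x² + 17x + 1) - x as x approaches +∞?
This is an ∞ − ∞ indeterminate form.
Multiply and divide by the conjugate √(x²+17x + 1) + x; the x² terms cancel, leaving (17x + 1)/(√(x²+17x + 1)+x) → 17/2.
Limit = 17/2.

Final answer: 17/2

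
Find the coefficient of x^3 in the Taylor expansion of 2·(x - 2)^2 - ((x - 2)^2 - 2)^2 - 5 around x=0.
Expand to order 3: 2·(x - 2)^2 - ((x - 2)^2 - 2)^2 - 5 = 8·x^3 - 18·x^2 + 8·x - 1 + O(x^4).
The coefficient of x^3 is 8.

Final answer: 8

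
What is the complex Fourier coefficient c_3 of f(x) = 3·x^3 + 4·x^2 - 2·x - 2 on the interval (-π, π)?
Compute the real Fourier coefficients first: a_3 = -16/9, b_3 = -8/3 + 2·π^2.
Then c_3 = (a_3 − i·b_3)/2 = -8/9 - i·π^2 + 4·i/3.

Final answer: -8/9 - i·π^2 + 4·i/3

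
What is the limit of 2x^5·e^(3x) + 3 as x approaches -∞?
The product is a 0·∞ indeterminate form at x → -∞.
Rewrite the product as 2x^5 / e^(-3x) (an ∞/∞ form) and apply L'Hôpital, or use the standard hierarchy e^(3|x|) ≫ |x^5| as x → -∞.
The indeterminate product → 0, so the limit = 3.

Final answer: 3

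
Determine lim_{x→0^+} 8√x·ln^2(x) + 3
The product is a 0·∞ indeterminate form at x → 0⁺.
Rewrite the product as 8·ln^2(x) / x^(-1/2) and apply L'Hôpital, or use the standard hierarchy x^(-1/2) ≫ |ln x|^2 as x → 0⁺.
The indeterminate product → 0, so the limit = 3.

Final answer: 3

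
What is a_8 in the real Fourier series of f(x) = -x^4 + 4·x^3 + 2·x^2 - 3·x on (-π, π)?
a_8 = (1/π) ∫_{-π}^{π} f(x)·cos(8x) dx.
Evaluate the integral (use parity and integration by parts as needed): a_8 = 35/256 - π^2/8.

Final answer: 35/256 - π^2/8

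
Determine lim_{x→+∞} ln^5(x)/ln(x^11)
This is an ∞/∞ indeterminate form as x → +∞.
Write ln(x^11) = 11·ln(x), reducing the quotient to ln^4(x)/11 → ∞.
Limit = ∞.

Final answer: ∞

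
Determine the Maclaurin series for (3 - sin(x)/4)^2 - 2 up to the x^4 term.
-x^4/48 + x^3/4 + x^2/16 - 3·x/2 + 7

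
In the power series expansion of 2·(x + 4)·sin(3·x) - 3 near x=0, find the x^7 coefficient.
Expand to order 7: 2·(x + 4)·sin(3·x) - 3 = -243·x^7/70 + 81·x^6/20 + 81·x^5/5 - 9·x^4 - 36·x^3 + 6·x^2 + 24·x - 3 + O(x^8).
The coefficient of x^7 is -243/70.

Final answer: -243/70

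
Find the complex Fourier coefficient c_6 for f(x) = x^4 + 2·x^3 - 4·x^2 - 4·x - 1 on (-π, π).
Compute the real Fourier coefficients first: a_6 = -13/27 + 2·π^2/9, b_6 = 13/9 - 2·π^2/3.
Then c_6 = (a_6 − i·b_6)/2 = -13/54 + π^2/9 - 13·i/18 + i·π^2/3.

Final answer: -13/54 + π^2/9 - 13·i/18 + i·π^2/3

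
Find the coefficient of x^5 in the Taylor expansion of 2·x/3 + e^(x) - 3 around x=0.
Expand to order 5: 2·x/3 + e^(x) - 3 = x^5/120 + x^4/24 + x^3/6 + x^2/2 + 5·x/3 - 2 + O(x^6).
The coefficient of x^5 is 1/120.

Final answer: 1/120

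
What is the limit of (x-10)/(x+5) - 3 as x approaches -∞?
Evaluate the dominant behaviour as x → -∞; each term tends to a finite value or vanishes.
Limit = -2.

Final answer: -2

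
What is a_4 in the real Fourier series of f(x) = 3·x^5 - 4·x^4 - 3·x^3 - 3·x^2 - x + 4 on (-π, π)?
a_4 = (1/π) ∫_{-π}^{π} f(x)·cos(4x) dx.
Evaluate the integral (use parity and integration by parts as needed): a_4 = -2·π^2.

Final answer: -2·π^2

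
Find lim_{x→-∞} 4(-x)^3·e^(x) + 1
The product is a 0·∞ indeterminate form at x → -∞.
Rewrite the product as 4(-x)^3 / e^(-x) (an ∞/∞ form) and apply L'Hôpital, or use the standard hierarchy e^(|x|) ≫ |(-x)^3| as x → -∞.
The indeterminate product → 0, so the limit = 1.

Final answer: 1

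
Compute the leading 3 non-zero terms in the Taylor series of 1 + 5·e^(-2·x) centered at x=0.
10·x^2 - 10·x + 6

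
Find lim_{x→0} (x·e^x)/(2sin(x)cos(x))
Both numerator and denominator → 0 as x → 0; this is a 0/0 indeterminate form.
Expand each to leading order near x = 0: numerator ~ x, denominator ~ 2·x.
The limit of the ratio is 1/2.

Final answer: 1/2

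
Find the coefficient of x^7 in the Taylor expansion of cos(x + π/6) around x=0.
Expand to order 7: cos(x + π/6) = x^7/10080 - √(3)·x^6/1440 - x^5/240 + √(3)·x^4/48 + x^3/12 - √(3)·x^2/4 - x/2 + √(3)/2 + O(x^8).
The coefficient of x^7 is 1/10080.

Final answer: 1/10080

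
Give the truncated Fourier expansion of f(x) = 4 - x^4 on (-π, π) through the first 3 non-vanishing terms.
(-48 + 8·π^2)·cos(x) + (3 - 2·π^2)·cos(2·x) - π^4/5 + 4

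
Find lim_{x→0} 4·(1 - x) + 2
Direct substitution at x = 0 gives 6.

Final answer: 6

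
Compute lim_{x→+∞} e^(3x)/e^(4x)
This is an ∞/∞ indeterminate form as x → +∞.
Rewrite e^(3x)/e^(4x) = e^((3−4)x) = e^(-x); the exponent coefficient is -1 < 0 so e^(-x) → 0.
Limit = 0.

Final answer: 0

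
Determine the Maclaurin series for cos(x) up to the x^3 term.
1 - x^2/2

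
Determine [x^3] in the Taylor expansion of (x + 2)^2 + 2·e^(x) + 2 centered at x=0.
Expand to order 3: (x + 2)^2 + 2·e^(x) + 2 = x^3/3 + 2·x^2 + 6·x + 8 + O(x^4).
The coefficient of x^3 is 1/3.

Final answer: 1/3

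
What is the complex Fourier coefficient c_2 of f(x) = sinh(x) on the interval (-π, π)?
Compute the real Fourier coefficients first: a_2 = 0, b_2 = -4·sinh(π)/(5·π).
Then c_2 = (a_2 − i·b_2)/2 = 2·i·sinh(π)/(5·π).

Final answer: 2·i·sinh(π)/(5·π)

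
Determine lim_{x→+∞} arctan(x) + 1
Evaluate the dominant behaviour as x → +∞; each term tends to a finite value or vanishes.
Limit = 1 + π/2.

Final answer: 1 + π/2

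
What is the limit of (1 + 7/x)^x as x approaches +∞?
As x → +∞: this is the defining limit (1 + 7/x)^x → e^7.
Limit = e^(7).

Final answer: e^(7)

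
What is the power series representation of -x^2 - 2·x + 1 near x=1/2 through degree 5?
-1/4 - 3·(x - 1/2) - (x - 1/2)^2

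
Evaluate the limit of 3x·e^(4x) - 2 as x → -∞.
The product is a 0·∞ indeterminate form at x → -∞.
Rewrite the product as 3x / e^(-4x) (an ∞/∞ form) and apply L'Hôpital, or use the standard hierarchy e^(4|x|) ≫ |x| as x → -∞.
The indeterminate product → 0, so the limit = -2.

Final answer: -2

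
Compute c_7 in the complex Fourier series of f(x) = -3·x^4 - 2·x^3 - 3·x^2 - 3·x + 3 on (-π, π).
Compute the real Fourier coefficients first: a_7 = 444/2401 + 24·π^2/49, b_7 = -4·π^2/7 - 270/343.
Then c_7 = (a_7 − i·b_7)/2 = 222/2401 + 12·π^2/49 + 135·i/343 + 2·i·π^2/7.

Final answer: 222/2401 + 12·π^2/49 + 135·i/343 + 2·i·π^2/7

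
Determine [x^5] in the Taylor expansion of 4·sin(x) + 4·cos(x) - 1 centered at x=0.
Expand to order 5: 4·sin(x) + 4·cos(x) - 1 = x^5/30 + x^4/6 - 2·x^3/3 - 2·x^2 + 4·x + 3 + O(x^6).
The coefficient of x^5 is 1/30.

Final answer: 1/30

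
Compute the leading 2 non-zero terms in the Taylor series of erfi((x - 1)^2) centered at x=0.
-4·e·x/√(π) + erfi(1)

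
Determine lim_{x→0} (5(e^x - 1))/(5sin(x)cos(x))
Both numerator and denominator → 0 as x → 0; this is a 0/0 indeterminate form.
Expand each to leading order near x = 0: numerator ~ 5·x, denominator ~ 5·x.
The limit of the ratio is 1.

Final answer: 1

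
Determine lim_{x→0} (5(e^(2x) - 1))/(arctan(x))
Both numerator and denominator → 0 as x → 0; this is a 0/0 indeterminate form.
Expand each to leading order near x = 0: numerator ~ 10·x, denominator ~ x.
The limit of the ratio is 10.

Final answer: 10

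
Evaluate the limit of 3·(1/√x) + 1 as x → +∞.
Evaluate the dominant behaviour as x → +∞; each term tends to a finite value or vanishes.
Limit = 1.

Final answer: 1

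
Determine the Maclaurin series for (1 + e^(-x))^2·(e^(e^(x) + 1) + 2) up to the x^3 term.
x^3·(-10/3 + 2·e^(2)/3) + x^2·(6 + 3·e^(2)) - 8·x + 8 + 4·e^(2)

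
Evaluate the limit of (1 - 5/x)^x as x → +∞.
As x → +∞: this is the defining limit (1 - 5/x)^x → e^(-5).
Limit = e^(-5).

Final answer: e^(-5)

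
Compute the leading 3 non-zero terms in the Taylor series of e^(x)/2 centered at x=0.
x^2/4 + x/2 + 1/2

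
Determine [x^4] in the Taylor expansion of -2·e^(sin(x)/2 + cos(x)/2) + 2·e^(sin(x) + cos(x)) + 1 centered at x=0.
Expand to order 4: -2·e^(sin(x)/2 + cos(x)/2) + 2·e^(sin(x) + cos(x)) + 1 = x^4·(-5·e/12 + 7·e^(1/2)/192) + x^3·(-e + 3·e^(1/2)/8) + x^2·e^(1/2)/4 + x·(-e^(1/2) + 2·e) - 2·e^(1/2) + 1 + 2·e + O(x^5).
The coefficient of x^4 is -5·e/12 + 7·e^(1/2)/192.

Final answer: -5·e/12 + 7·e^(1/2)/192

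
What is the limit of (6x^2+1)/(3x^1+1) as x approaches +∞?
This is an ∞/∞ indeterminate form as x → +∞.
Divide numerator and denominator by x^2 and let the lower-order terms vanish; the numerator's degree 2 exceeds the denominator's degree 1, so the quotient diverges.
Limit = ∞.

Final answer: ∞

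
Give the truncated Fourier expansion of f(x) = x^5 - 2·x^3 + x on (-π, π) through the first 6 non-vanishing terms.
(-44·π^2 + 2·π^4 + 266)·sin(x) + (-π^4 - 23/2 + 7·π^2)·sin(2·x) + (-76·π^2/27 + 206/81 + 2·π^4/3)·sin(3·x) + (-π^4/2 - 71/64 + 13·π^2/8)·sin(4·x) + (-28·π^2/25 + 418/625 + 2·π^4/5)·sin(5·x) + (-π^4/3 - 77/162 + 23·π^2/27)·sin(6·x)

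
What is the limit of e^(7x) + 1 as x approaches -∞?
Evaluate the dominant behaviour as x → -∞; each term tends to a finite value or vanishes.
Limit = 1.

Final answer: 1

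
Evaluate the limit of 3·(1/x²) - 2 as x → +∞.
Evaluate the dominant behaviour as x → +∞; each term tends to a finite value or vanishes.
Limit = -2.

Final answer: -2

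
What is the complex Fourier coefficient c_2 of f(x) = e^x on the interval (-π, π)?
Compute the real Fourier coefficients first: a_2 = (-1 + e^(2·π))·e^(-π)/(5·π), b_2 = (2 - 2·e^(2·π))·e^(-π)/(5·π).
Then c_2 = (a_2 − i·b_2)/2 = -e^(-π)/(10·π) + e^(π)/(10·π) - i·e^(-π)/(5·π) + i·e^(π)/(5·π).

Final answer: -e^(-π)/(10·π) + e^(π)/(10·π) - i·e^(-π)/(5·π) + i·e^(π)/(5·π)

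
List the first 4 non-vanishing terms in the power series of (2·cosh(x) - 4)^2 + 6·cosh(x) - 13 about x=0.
59·x^6/360 + 11·x^4/12 - x^2 - 3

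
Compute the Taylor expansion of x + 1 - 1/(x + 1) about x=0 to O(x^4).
x^3 - x^2 + 2·x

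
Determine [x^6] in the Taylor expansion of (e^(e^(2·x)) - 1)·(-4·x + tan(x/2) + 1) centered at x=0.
Expand to order 6: (e^(e^(2·x)) - 1)·(-4·x + tan(x/2) + 1) = -10873·e·x^6/360 + x^5·(-1677·e/80 - 1/240) - 53·e·x^4/4 + x^3·(-175·e/24 - 1/24) - 3·e·x^2 + x·(7/2 - 3·e/2) - 1 + e + O(x^7).
The coefficient of x^6 is -10873·e/360.

Final answer: -10873·e/360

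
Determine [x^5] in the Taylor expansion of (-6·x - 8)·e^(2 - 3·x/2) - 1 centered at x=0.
Expand to order 5: (-6·x - 8)·e^(2 - 3·x/2) - 1 = -243·x^5·e^(2)/320 + 27·x^4·e^(2)/16 - 9·x^3·e^(2)/4 + 6·x·e^(2) - 8·e^(2) - 1 + O(x^6).
The coefficient of x^5 is -243·e^(2)/320.

Final answer: -243·e^(2)/320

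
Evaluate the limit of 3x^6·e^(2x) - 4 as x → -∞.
The product is a 0·∞ indeterminate form at x → -∞.
Rewrite the product as 3x^6 / e^(-2x) (an ∞/∞ form) and apply L'Hôpital, or use the standard hierarchy e^(2|x|) ≫ |x^6| as x → -∞.
The indeterminate product → 0, so the limit = -4.

Final answer: -4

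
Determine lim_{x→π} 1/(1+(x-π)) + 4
Direct substitution at x = π gives 5.

Final answer: 5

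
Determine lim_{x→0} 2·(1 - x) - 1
Direct substitution at x = 0 gives 1.

Final answer: 1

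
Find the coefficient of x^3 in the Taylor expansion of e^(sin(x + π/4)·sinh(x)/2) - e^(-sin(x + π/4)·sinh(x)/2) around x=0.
Expand to order 3: e^(sin(x + π/4)·sinh(x)/2) - e^(-sin(x + π/4)·sinh(x)/2) = -5·√(2)·x^3/32 + √(2)·x^2/2 + √(2)·x/2 + O(x^4).
The coefficient of x^3 is -5·√(2)/32.

Final answer: -5·√(2)/32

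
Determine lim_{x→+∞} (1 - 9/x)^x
As x → +∞: this is the defining limit (1 - 9/x)^x → e^(-9).
Limit = e^(-9).

Final answer: e^(-9)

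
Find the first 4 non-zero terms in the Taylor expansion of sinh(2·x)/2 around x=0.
4·x^7/315 + 2·x^5/15 + 2·x^3/3 + x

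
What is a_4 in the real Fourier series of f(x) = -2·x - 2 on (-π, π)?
a_4 = (1/π) ∫_{-π}^{π} f(x)·cos(4x) dx.
Evaluate the integral (use parity and integration by parts as needed): a_4 = 0.

Final answer: 0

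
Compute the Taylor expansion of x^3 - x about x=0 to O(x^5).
x^3 - x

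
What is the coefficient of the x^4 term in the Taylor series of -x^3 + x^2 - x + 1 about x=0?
Expand to order 4: -x^3 + x^2 - x + 1 = -x^3 + x^2 - x + 1 + O(x^5).
The coefficient of x^4 is 0.

Final answer: 0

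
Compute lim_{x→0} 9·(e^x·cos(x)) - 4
Direct substitution at x = 0 gives 5.

Final answer: 5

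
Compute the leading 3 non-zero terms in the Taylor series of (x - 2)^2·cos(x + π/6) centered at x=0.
x^2·(2 - √(3)/2) + x·(-2·√(3) - 2) + 2·√(3)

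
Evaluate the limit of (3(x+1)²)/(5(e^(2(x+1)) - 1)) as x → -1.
Both numerator and denominator → 0 as x → -1; this is a 0/0 indeterminate form.
Expand each to leading order near x = -1: numerator ~ 3·(x + 1)^2, denominator ~ 10·(x + 1).
The limit of the ratio is 0.

Final answer: 0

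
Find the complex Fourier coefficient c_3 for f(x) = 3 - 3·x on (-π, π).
Compute the real Fourier coefficients first: a_3 = 0, b_3 = -2.
Then c_3 = (a_3 − i·b_3)/2 = i.

Final answer: i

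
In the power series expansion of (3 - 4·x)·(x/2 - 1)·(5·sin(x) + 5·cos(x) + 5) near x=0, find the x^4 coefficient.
Expand to order 4: (3 - 4·x)·(x/2 - 1)·(5·sin(x) + 5·cos(x) + 5) = -5·x^4/24 - 85·x^3/4 + 15·x^2 + 40·x - 30 + O(x^5).
The coefficient of x^4 is -5/24.

Final answer: -5/24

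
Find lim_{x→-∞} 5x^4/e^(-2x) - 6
The quotient is an ∞/∞ indeterminate form as x → -∞.
Compare growth rates of the dominant terms (exponentials ≫ polynomials ≫ logarithms), or apply L'Hôpital's rule; the quotient → 0.
Adding the constant: 0 - 6 = -6. Limit = -6.

Final answer: -6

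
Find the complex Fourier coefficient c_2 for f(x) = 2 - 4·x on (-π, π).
Compute the real Fourier coefficients first: a_2 = 0, b_2 = 4.
Then c_2 = (a_2 − i·b_2)/2 = -2·i.

Final answer: -2·i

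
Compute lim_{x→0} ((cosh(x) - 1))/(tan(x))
Both numerator and denominator → 0 as x → 0; this is a 0/0 indeterminate form.
Expand each to leading order near x = 0: numerator ~ x^2/2, denominator ~ x.
The limit of the ratio is 0.

Final answer: 0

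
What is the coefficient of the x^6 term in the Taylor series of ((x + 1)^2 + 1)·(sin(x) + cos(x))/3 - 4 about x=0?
Expand to order 6: ((x + 1)^2 + 1)·(sin(x) + cos(x))/3 - 4 = x^6/54 - x^5/45 - x^4/4 - x^3/9 + 2·x^2/3 + 4·x/3 - 10/3 + O(x^7).
The coefficient of x^6 is 1/54.

Final answer: 1/54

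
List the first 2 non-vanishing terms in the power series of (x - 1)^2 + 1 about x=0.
2 - 2·x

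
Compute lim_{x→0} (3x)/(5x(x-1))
Both numerator and denominator → 0 as x → 0; this is a 0/0 indeterminate form.
Expand each to leading order near x = 0: numerator ~ 3·x, denominator ~ -5·x.
The limit of the ratio is -3/5.

Final answer: -3/5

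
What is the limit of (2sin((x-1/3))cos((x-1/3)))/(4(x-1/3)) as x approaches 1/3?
Both numerator and denominator → 0 as x → 1/3; this is a 0/0 indeterminate form.
Expand each to leading order near x = 1/3: numerator ~ 2·(x - 1/3), denominator ~ 4·(x - 1/3).
The limit of the ratio is 1/2.

Final answer: 1/2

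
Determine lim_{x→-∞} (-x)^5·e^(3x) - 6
The product is a 0·∞ indeterminate form at x → -∞.
Rewrite the product as (-x)^5 / e^(-3x) (an ∞/∞ form) and apply L'Hôpital, or use the standard hierarchy e^(3|x|) ≫ |(-x)^5| as x → -∞.
The indeterminate product → 0, so the limit = -6.

Final answer: -6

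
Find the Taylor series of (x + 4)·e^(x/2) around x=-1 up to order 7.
3·e^(-1/2) + 5·e^(-1/2)·(x + 1)/2 + 7·e^(-1/2)·(x + 1)^2/8 + 3·e^(-1/2)·(x + 1)^3/16 + 11·e^(-1/2)·(x + 1)^4/384 + 13·e^(-1/2)·(x + 1)^5/3840 + e^(-1/2)·(x + 1)^6/3072 + 17·e^(-1/2)·(x + 1)^7/645120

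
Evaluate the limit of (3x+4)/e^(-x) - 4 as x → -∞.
The quotient is an ∞/∞ indeterminate form as x → -∞.
Compare growth rates of the dominant terms (exponentials ≫ polynomials ≫ logarithms), or apply L'Hôpital's rule; the quotient → 0.
Adding the constant: 0 - 4 = -4. Limit = -4.

Final answer: -4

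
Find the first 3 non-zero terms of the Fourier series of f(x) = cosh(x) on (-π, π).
-cos(x)·sinh(π)/π + 2·cos(2·x)·sinh(π)/(5·π) + sinh(π)/π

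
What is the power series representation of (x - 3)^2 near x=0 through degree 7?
x^2 - 6·x + 9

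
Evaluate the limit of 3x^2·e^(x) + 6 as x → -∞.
The product is a 0·∞ indeterminate form at x → -∞.
Rewrite the product as 3x^2 / e^(-x) (an ∞/∞ form) and apply L'Hôpital, or use the standard hierarchy e^(|x|) ≫ |x^2| as x → -∞.
The indeterminate product → 0, so the limit = 6.

Final answer: 6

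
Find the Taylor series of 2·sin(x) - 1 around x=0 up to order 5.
x^5/60 - x^3/3 + 2·x - 1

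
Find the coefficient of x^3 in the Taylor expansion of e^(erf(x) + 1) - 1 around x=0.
Expand to order 3: e^(erf(x) + 1) - 1 = x^3·(-2·e/(3·√(π)) + 4·e/(3·π^(3/2))) + 2·e·x^2/π + 2·e·x/√(π) - 1 + e + O(x^4).
The coefficient of x^3 is -2·e/(3·√(π)) + 4·e/(3·π^(3/2)).

Final answer: -2·e/(3·√(π)) + 4·e/(3·π^(3/2))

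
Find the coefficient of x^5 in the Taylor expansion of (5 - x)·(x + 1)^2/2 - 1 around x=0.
Expand to order 5: (5 - x)·(x + 1)^2/2 - 1 = -x^3/2 + 3·x^2/2 + 9·x/2 + 3/2 + O(x^6).
The coefficient of x^5 is 0.

Final answer: 0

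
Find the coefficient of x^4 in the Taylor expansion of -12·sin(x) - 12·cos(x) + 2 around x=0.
Expand to order 4: -12·sin(x) - 12·cos(x) + 2 = -x^4/2 + 2·x^3 + 6·x^2 - 12·x - 10 + O(x^5).
The coefficient of x^4 is -1/2.

Final answer: -1/2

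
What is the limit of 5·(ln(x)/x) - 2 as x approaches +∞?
Evaluate the dominant behaviour as x → +∞; each term tends to a finite value or vanishes.
Limit = -2.

Final answer: -2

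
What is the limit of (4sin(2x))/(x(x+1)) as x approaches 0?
Both numerator and denominator → 0 as x → 0; this is a 0/0 indeterminate form.
Expand each to leading order near x = 0: numerator ~ 8·x, denominator ~ x.
The limit of the ratio is 8.

Final answer: 8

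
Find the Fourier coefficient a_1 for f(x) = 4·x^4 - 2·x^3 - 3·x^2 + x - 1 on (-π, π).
a_1 = (1/π) ∫_{-π}^{π} f(x)·cos(1x) dx.
Evaluate the integral (use parity and integration by parts as needed): a_1 = 204 - 32·π^2.

Final answer: 204 - 32·π^2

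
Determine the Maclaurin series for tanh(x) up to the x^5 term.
2·x^5/15 - x^3/3 + x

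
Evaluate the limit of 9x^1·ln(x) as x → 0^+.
This is a 0·∞ indeterminate form at x → 0⁺.
Rewrite the product as 9·ln(x) / x^(-1) and apply L'Hôpital, or use the standard hierarchy x^(-1) ≫ |ln x| as x → 0⁺.
The indeterminate product → 0, so the limit = 0.

Final answer: 0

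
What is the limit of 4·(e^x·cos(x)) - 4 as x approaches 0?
Direct substitution at x = 0 gives 0.

Final answer: 0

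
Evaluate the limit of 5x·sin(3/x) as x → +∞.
As x → +∞: let u = 3/x → 0⁺; then 5·x·sin(3/x) = 5·3·sin(u)/u → 5·3·1 = 15.
Limit = 15.

Final answer: 15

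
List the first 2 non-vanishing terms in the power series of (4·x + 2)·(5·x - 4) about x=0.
-6·x - 8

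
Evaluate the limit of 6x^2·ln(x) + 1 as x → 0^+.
The product is a 0·∞ indeterminate form at x → 0⁺.
Rewrite the product as 6·ln(x) / x^(-2) and apply L'Hôpital, or use the standard hierarchy x^(-2) ≫ |ln x| as x → 0⁺.
The indeterminate product → 0, so the limit = 1.

Final answer: 1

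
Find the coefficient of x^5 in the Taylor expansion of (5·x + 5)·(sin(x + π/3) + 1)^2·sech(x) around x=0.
Expand to order 5: (5·x + 5)·(sin(x + π/3) + 1)^2·sech(x) = x^5·(5·(√(3)/2 + 1)^2·(1/(120·(√(3)/2 + 1)) + √(3)/(16·(√(3)/2 + 1)^2)) + 25·√(3)/48 + 25/24 + 5·(√(3)/2 + 1)^2·(5/(48·(√(3)/2 + 1)^2) + √(3)/(24·(√(3)/2 + 1))) - 5·(√(3)/2 + 1)^2·(-√(3)/(4·(√(3)/2 + 1)^2) - 1/(6·(√(3)/2 + 1)))/2 - 5·(√(3)/2 + 1)^2·(-√(3)/(2·(√(3)/2 + 1)) + 1/(4·(√(3)/2 + 1)^2))/2 + 25·(√(3)/2 + 1)^2/24) + x^4·(5·(√(3)/2 + 1)^2·(-√(3)/(4·(√(3)/2 + 1)^2) - 1/(6·(√(3)/2 + 1))) - 5/2 - 5·√(3)/4 + 5·(√(3)/2 + 1)^2·(5/(48·(√(3)/2 + 1)^2) + √(3)/(24·(√(3)/2 + 1))) - 5·(√(3)/2 + 1)^2·(-√(3)/(2·(√(3)/2 + 1)) + 1/(4·(√(3)/2 + 1)^2))/2 + 25·(√(3)/2 + 1)^2/24) + x^3·(-5·(√(3)/2 + 1)^2/2 + 5·(√(3)/2 + 1)^2·(-√(3)/(2·(√(3)/2 + 1)) + 1/(4·(√(3)/2 + 1)^2)) + 5·(√(3)/2 + 1)^2·(-√(3)/(4·(√(3)/2 + 1)^2) - 1/(6·(√(3)/2 + 1))) - 5/2 - 5·√(3)/4) + x^2·(-5·(√(3)/2 + 1)^2/2 + 5·(√(3)/2 + 1)^2·(-√(3)/(2·(√(3)/2 + 1)) + 1/(4·(√(3)/2 + 1)^2)) + 5·√(3)/2 + 5) + x·(5·√(3)/2 + 5 + 5·(√(3)/2 + 1)^2) + 5·(√(3)/2 + 1)^2 + O(x^6).
The coefficient of x^5 is 5·(√(3)/2 + 1)^2·(1/(120·(√(3)/2 + 1)) + √(3)/(16·(√(3)/2 + 1)^2)) + 25·√(3)/48 + 25/24 + 5·(√(3)/2 + 1)^2·(5/(48·(√(3)/2 + 1)^2) + √(3)/(24·(√(3)/2 + 1))) - 5·(√(3)/2 + 1)^2·(-√(3)/(4·(√(3)/2 + 1)^2) - 1/(6·(√(3)/2 + 1)))/2 - 5·(√(3)/2 + 1)^2·(-√(3)/(2·(√(3)/2 + 1)) + 1/(4·(√(3)/2 + 1)^2))/2 + 25·(√(3)/2 + 1)^2/24.

Final answer: 5·(√(3)/2 + 1)^2·(1/(120·(√(3)/2 + 1)) + √(3)/(16·(√(3)/2 + 1)^2)) + 25·√(3)/48 + 25/24 + 5·(√(3)/2 + 1)^2·(5/(48·(√(3)/2 + 1)^2) + √(3)/(24·(√(3)/2 + 1))) - 5·(√(3)/2 + 1)^2·(-√(3)/(4·(√(3)/2 + 1)^2) - 1/(6·(√(3)/2 + 1)))/2 - 5·(√(3)/2 + 1)^2·(-√(3)/(2·(√(3)/2 + 1)) + 1/(4·(√(3)/2 + 1)^2))/2 + 25·(√(3)/2 + 1)^2/24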